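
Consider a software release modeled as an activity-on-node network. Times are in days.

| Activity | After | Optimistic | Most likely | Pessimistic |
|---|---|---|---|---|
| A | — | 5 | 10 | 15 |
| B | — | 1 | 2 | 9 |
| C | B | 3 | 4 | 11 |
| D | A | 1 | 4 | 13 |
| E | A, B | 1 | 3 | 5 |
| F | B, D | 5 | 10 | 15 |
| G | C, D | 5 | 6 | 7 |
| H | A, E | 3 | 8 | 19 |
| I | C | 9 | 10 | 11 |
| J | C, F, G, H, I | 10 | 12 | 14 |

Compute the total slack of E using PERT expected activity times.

3 days

te_A = (5 + 4·10 + 15)/6 = 60/6 = 10
te_B = (1 + 4·2 + 9)/6 = 18/6 = 3
te_C = (3 + 4·4 + 11)/6 = 30/6 = 5
te_D = (1 + 4·4 + 13)/6 = 30/6 = 5
te_E = (1 + 4·3 + 5)/6 = 18/6 = 3
te_F = (5 + 4·10 + 15)/6 = 60/6 = 10
te_G = (5 + 4·6 + 7)/6 = 36/6 = 6
te_H = (3 + 4·8 + 19)/6 = 54/6 = 9
te_I = (9 + 4·10 + 11)/6 = 60/6 = 10
te_J = (10 + 4·12 + 14)/6 = 72/6 = 12

Forward pass:
ES_A = 0; EF_A = 10
ES_B = 0; EF_B = 3
ES_C = 3; EF_C = 3+5 = 8
ES_D = 10; EF_D = 10+5 = 15
ES_E = max(EF_A=10, EF_B=3) = 10; EF_E = 10+3 = 13
ES_F = max(EF_B=3, EF_D=15) = 15; EF_F = 15+10 = 25
ES_G = max(EF_C=8, EF_D=15) = 15; EF_G = 15+6 = 21
ES_H = max(EF_A=10, EF_E=13) = 13; EF_H = 13+9 = 22
ES_I = 8; EF_I = 8+10 = 18
ES_J = max(EF_C=8, EF_F=25, EF_G=21, EF_H=22, EF_I=18) = 25; EF_J = 25+12 = 37
Expected project duration μ = 37 days. Critical path: A → D → F → J.

Backward pass:
LF_J = 37; LS_J = 37−12 = 25
LF_I = LS_J = 25; LS_I = 25−10 = 15
LF_H = LS_J = 25; LS_H = 25−9 = 16
LF_G = LS_J = 25; LS_G = 25−6 = 19
LF_F = LS_J = 25; LS_F = 25−10 = 15
LF_E = LS_H = 16; LS_E = 16−3 = 13
LF_D = min(LS_F=15, LS_G=19) = 15; LS_D = 15−5 = 10
LF_C = min(LS_G=19, LS_I=15, LS_J=25) = 15; LS_C = 15−5 = 10
LF_B = min(LS_C=10, LS_E=13, LS_F=15) = 10; LS_B = 10−3 = 7
LF_A = min(LS_D=10, LS_E=13, LS_H=16) = 10; LS_A = 10−10 = 0
Slack_E = LS_E − ES_E = 13 − 10 = 3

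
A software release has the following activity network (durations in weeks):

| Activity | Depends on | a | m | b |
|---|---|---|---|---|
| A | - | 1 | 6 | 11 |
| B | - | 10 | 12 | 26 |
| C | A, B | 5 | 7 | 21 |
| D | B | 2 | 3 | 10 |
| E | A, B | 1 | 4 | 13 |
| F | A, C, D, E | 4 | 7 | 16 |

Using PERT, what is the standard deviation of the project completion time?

te_A = (1 + 4·6 + 11)/6 = 36/6 = 6; σ²_A = ((11−1)/6)² = 2.778
te_B = (10 + 4·12 + 26)/6 = 84/6 = 14; σ²_B = ((26−10)/6)² = 7.111
te_C = (5 + 4·7 + 21)/6 = 54/6 = 9; σ²_C = ((21−5)/6)² = 7.111
te_D = (2 + 4·3 + 10)/6 = 24/6 = 4; σ²_D = ((10−2)/6)² = 1.778
te_E = (1 + 4·4 + 13)/6 = 30/6 = 5; σ²_E = ((13−1)/6)² = 4.000
te_F = (4 + 4·7 + 16)/6 = 48/6 = 8; σ²_F = ((16−4)/6)² = 4.000

Forward pass:
ES_A = 0; EF_A = 6
ES_B = 0; EF_B = 14
ES_C = max(EF_A=6, EF_B=14) = 14; EF_C = 14+9 = 23
ES_D = 14; EF_D = 14+4 = 18
ES_E = max(EF_A=6, EF_B=14) = 14; EF_E = 14+5 = 19
ES_F = max(EF_A=6, EF_C=23, EF_D=18, EF_E=19) = 23; EF_F = 23+8 = 31
Expected project duration μ = 31 weeks. Critical path: B → C → F.

Variance along critical path = 7.111 + 7.111 + 4.000 = 18.222
σ = √18.222 = 4.269 weeks

4.27 weeks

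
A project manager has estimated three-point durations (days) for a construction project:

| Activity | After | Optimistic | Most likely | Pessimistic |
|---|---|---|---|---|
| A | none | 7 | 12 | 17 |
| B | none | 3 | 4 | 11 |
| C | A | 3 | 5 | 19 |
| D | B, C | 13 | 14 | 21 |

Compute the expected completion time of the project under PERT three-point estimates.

34 days

te_A = (7 + 4·12 + 17)/6 = 72/6 = 12
te_B = (3 + 4·4 + 11)/6 = 30/6 = 5
te_C = (3 + 4·5 + 19)/6 = 42/6 = 7
te_D = (13 + 4·14 + 21)/6 = 90/6 = 15

Forward pass:
ES_A = 0; EF_A = 12
ES_B = 0; EF_B = 5
ES_C = 12; EF_C = 12+7 = 19
ES_D = max(EF_B=5, EF_C=19) = 19; EF_D = 19+15 = 34
Expected project duration μ = 34 days. Critical path: A → C → D.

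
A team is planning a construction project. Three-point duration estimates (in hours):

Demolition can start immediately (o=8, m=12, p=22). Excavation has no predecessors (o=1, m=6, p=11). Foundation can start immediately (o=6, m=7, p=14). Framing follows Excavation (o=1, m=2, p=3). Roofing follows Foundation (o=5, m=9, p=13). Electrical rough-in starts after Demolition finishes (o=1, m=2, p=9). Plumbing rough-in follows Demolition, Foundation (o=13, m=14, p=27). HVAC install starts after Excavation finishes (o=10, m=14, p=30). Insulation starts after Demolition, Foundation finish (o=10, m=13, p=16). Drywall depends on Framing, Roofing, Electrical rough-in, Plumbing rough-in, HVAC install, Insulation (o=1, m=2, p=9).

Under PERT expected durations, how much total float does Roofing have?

te_Demolition = (8 + 4·12 + 22)/6 = 78/6 = 13
te_Excavation = (1 + 4·6 + 11)/6 = 36/6 = 6
te_Foundation = (6 + 4·7 + 14)/6 = 48/6 = 8
te_Framing = (1 + 4·2 + 3)/6 = 12/6 = 2
te_Roofing = (5 + 4·9 + 13)/6 = 54/6 = 9
te_Electrical rough-in = (1 + 4·2 + 9)/6 = 18/6 = 3
te_Plumbing rough-in = (13 + 4·14 + 27)/6 = 96/6 = 16
te_HVAC install = (10 + 4·14 + 30)/6 = 96/6 = 16
te_Insulation = (10 + 4·13 + 16)/6 = 78/6 = 13
te_Drywall = (1 + 4·2 + 9)/6 = 18/6 = 3

Forward pass:
ES_Demolition = 0; EF_Demolition = 13
ES_Excavation = 0; EF_Excavation = 6
ES_Foundation = 0; EF_Foundation = 8
ES_Framing = 6; EF_Framing = 6+2 = 8
ES_Roofing = 8; EF_Roofing = 8+9 = 17
ES_Electrical rough-in = 13; EF_Electrical rough-in = 13+3 = 16
ES_Plumbing rough-in = max(EF_Demolition=13, EF_Foundation=8) = 13; EF_Plumbing rough-in = 13+16 = 29
ES_HVAC install = 6; EF_HVAC install = 6+16 = 22
ES_Insulation = max(EF_Demolition=13, EF_Foundation=8) = 13; EF_Insulation = 13+13 = 26
ES_Drywall = max(EF_Framing=8, EF_Roofing=17, EF_Electrical rough-in=16, EF_Plumbing rough-in=29, EF_HVAC install=22, EF_Insulation=26) = 29; EF_Drywall = 29+3 = 32
Expected project duration μ = 32 hours. Critical path: Demolition → Plumbing rough-in → Drywall.

Backward pass:
LF_Drywall = 32; LS_Drywall = 32−3 = 29
LF_Insulation = LS_Drywall = 29; LS_Insulation = 29−13 = 16
LF_HVAC install = LS_Drywall = 29; LS_HVAC install = 29−16 = 13
LF_Plumbing rough-in = LS_Drywall = 29; LS_Plumbing rough-in = 29−16 = 13
LF_Electrical rough-in = LS_Drywall = 29; LS_Electrical rough-in = 29−3 = 26
LF_Roofing = LS_Drywall = 29; LS_Roofing = 29−9 = 20
LF_Framing = LS_Drywall = 29; LS_Framing = 29−2 = 27
LF_Foundation = min(LS_Roofing=20, LS_Plumbing rough-in=13, LS_Insulation=16) = 13; LS_Foundation = 13−8 = 5
LF_Excavation = min(LS_Framing=27, LS_HVAC install=13) = 13; LS_Excavation = 13−6 = 7
LF_Demolition = min(LS_Electrical rough-in=26, LS_Plumbing rough-in=13, LS_Insulation=16) = 13; LS_Demolition = 13−13 = 0
Slack_Roofing = LS_Roofing − ES_Roofing = 20 − 8 = 12

12 hours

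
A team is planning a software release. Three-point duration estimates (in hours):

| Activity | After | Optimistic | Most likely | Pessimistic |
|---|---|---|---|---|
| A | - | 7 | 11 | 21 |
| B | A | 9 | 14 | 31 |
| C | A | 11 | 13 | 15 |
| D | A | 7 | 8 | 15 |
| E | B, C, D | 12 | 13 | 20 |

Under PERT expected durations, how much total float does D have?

7 hours

te_A = (7 + 4·11 + 21)/6 = 72/6 = 12
te_B = (9 + 4·14 + 31)/6 = 96/6 = 16
te_C = (11 + 4·13 + 15)/6 = 78/6 = 13
te_D = (7 + 4·8 + 15)/6 = 54/6 = 9
te_E = (12 + 4·13 + 20)/6 = 84/6 = 14

Forward pass:
ES_A = 0; EF_A = 12
ES_B = 12; EF_B = 12+16 = 28
ES_C = 12; EF_C = 12+13 = 25
ES_D = 12; EF_D = 12+9 = 21
ES_E = max(EF_B=28, EF_C=25, EF_D=21) = 28; EF_E = 28+14 = 42
Expected project duration μ = 42 hours. Critical path: A → B → E.

Backward pass:
LF_E = 42; LS_E = 42−14 = 28
LF_D = LS_E = 28; LS_D = 28−9 = 19
LF_C = LS_E = 28; LS_C = 28−13 = 15
LF_B = LS_E = 28; LS_B = 28−16 = 12
LF_A = min(LS_B=12, LS_C=15, LS_D=19) = 12; LS_A = 12−12 = 0
Slack_D = LS_D − ES_D = 19 − 12 = 7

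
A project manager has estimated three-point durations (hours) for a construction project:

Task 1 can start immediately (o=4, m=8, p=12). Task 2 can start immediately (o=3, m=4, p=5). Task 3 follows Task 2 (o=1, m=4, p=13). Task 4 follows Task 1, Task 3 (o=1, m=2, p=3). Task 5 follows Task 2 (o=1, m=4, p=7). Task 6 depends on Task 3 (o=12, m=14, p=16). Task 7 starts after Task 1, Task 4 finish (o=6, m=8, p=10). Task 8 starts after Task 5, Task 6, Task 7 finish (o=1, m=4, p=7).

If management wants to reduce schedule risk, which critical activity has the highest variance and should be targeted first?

Task 3

te_Task 1 = (4 + 4·8 + 12)/6 = 48/6 = 8; σ²_Task 1 = ((12−4)/6)² = 1.778
te_Task 2 = (3 + 4·4 + 5)/6 = 24/6 = 4; σ²_Task 2 = ((5−3)/6)² = 0.111
te_Task 3 = (1 + 4·4 + 13)/6 = 30/6 = 5; σ²_Task 3 = ((13−1)/6)² = 4.000
te_Task 4 = (1 + 4·2 + 3)/6 = 12/6 = 2; σ²_Task 4 = ((3−1)/6)² = 0.111
te_Task 5 = (1 + 4·4 + 7)/6 = 24/6 = 4; σ²_Task 5 = ((7−1)/6)² = 1.000
te_Task 6 = (12 + 4·14 + 16)/6 = 84/6 = 14; σ²_Task 6 = ((16−12)/6)² = 0.444
te_Task 7 = (6 + 4·8 + 10)/6 = 48/6 = 8; σ²_Task 7 = ((10−6)/6)² = 0.444
te_Task 8 = (1 + 4·4 + 7)/6 = 24/6 = 4; σ²_Task 8 = ((7−1)/6)² = 1.000

Forward pass:
ES_Task 1 = 0; EF_Task 1 = 8
ES_Task 2 = 0; EF_Task 2 = 4
ES_Task 3 = 4; EF_Task 3 = 4+5 = 9
ES_Task 4 = max(EF_Task 1=8, EF_Task 3=9) = 9; EF_Task 4 = 9+2 = 11
ES_Task 5 = 4; EF_Task 5 = 4+4 = 8
ES_Task 6 = 9; EF_Task 6 = 9+14 = 23
ES_Task 7 = max(EF_Task 1=8, EF_Task 4=11) = 11; EF_Task 7 = 11+8 = 19
ES_Task 8 = max(EF_Task 5=8, EF_Task 6=23, EF_Task 7=19) = 23; EF_Task 8 = 23+4 = 27
Expected project duration μ = 27 hours. Critical path: Task 2 → Task 3 → Task 6 → Task 8.

Variances on critical path: σ²_Task 2=0.111, σ²_Task 3=4.000, σ²_Task 6=0.444, σ²_Task 8=1.000.
Largest is σ²_Task 3 = 4.000.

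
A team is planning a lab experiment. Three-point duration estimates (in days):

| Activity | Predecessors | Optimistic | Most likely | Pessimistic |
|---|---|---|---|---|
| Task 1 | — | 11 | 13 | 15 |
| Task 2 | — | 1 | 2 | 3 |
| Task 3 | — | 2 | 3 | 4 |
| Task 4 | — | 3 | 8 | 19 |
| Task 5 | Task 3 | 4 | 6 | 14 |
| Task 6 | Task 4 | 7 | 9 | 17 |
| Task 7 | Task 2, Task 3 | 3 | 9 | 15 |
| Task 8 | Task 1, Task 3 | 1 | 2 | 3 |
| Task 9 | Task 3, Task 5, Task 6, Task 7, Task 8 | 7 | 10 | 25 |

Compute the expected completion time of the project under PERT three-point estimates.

31 days

te_Task 1 = (11 + 4·13 + 15)/6 = 78/6 = 13
te_Task 2 = (1 + 4·2 + 3)/6 = 12/6 = 2
te_Task 3 = (2 + 4·3 + 4)/6 = 18/6 = 3
te_Task 4 = (3 + 4·8 + 19)/6 = 54/6 = 9
te_Task 5 = (4 + 4·6 + 14)/6 = 42/6 = 7
te_Task 6 = (7 + 4·9 + 17)/6 = 60/6 = 10
te_Task 7 = (3 + 4·9 + 15)/6 = 54/6 = 9
te_Task 8 = (1 + 4·2 + 3)/6 = 12/6 = 2
te_Task 9 = (7 + 4·10 + 25)/6 = 72/6 = 12

Forward pass:
ES_Task 1 = 0; EF_Task 1 = 13
ES_Task 2 = 0; EF_Task 2 = 2
ES_Task 3 = 0; EF_Task 3 = 3
ES_Task 4 = 0; EF_Task 4 = 9
ES_Task 5 = 3; EF_Task 5 = 3+7 = 10
ES_Task 6 = 9; EF_Task 6 = 9+10 = 19
ES_Task 7 = max(EF_Task 2=2, EF_Task 3=3) = 3; EF_Task 7 = 3+9 = 12
ES_Task 8 = max(EF_Task 1=13, EF_Task 3=3) = 13; EF_Task 8 = 13+2 = 15
ES_Task 9 = max(EF_Task 3=3, EF_Task 5=10, EF_Task 6=19, EF_Task 7=12, EF_Task 8=15) = 19; EF_Task 9 = 19+12 = 31
Expected project duration μ = 31 days. Critical path: Task 4 → Task 6 → Task 9.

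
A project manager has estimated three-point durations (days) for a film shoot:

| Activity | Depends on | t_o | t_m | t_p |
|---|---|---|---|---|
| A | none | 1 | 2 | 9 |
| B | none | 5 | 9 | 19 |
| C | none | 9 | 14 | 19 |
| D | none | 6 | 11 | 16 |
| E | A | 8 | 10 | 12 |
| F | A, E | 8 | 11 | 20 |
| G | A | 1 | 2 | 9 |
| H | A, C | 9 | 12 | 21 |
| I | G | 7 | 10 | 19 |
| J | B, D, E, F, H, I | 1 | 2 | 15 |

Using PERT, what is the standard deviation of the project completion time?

te_A = (1 + 4·2 + 9)/6 = 18/6 = 3; σ²_A = ((9−1)/6)² = 1.778
te_B = (5 + 4·9 + 19)/6 = 60/6 = 10; σ²_B = ((19−5)/6)² = 5.444
te_C = (9 + 4·14 + 19)/6 = 84/6 = 14; σ²_C = ((19−9)/6)² = 2.778
te_D = (6 + 4·11 + 16)/6 = 66/6 = 11; σ²_D = ((16−6)/6)² = 2.778
te_E = (8 + 4·10 + 12)/6 = 60/6 = 10; σ²_E = ((12−8)/6)² = 0.444
te_F = (8 + 4·11 + 20)/6 = 72/6 = 12; σ²_F = ((20−8)/6)² = 4.000
te_G = (1 + 4·2 + 9)/6 = 18/6 = 3; σ²_G = ((9−1)/6)² = 1.778
te_H = (9 + 4·12 + 21)/6 = 78/6 = 13; σ²_H = ((21−9)/6)² = 4.000
te_I = (7 + 4·10 + 19)/6 = 66/6 = 11; σ²_I = ((19−7)/6)² = 4.000
te_J = (1 + 4·2 + 15)/6 = 24/6 = 4; σ²_J = ((15−1)/6)² = 5.444

Forward pass:
ES_A = 0; EF_A = 3
ES_B = 0; EF_B = 10
ES_C = 0; EF_C = 14
ES_D = 0; EF_D = 11
ES_E = 3; EF_E = 3+10 = 13
ES_F = max(EF_A=3, EF_E=13) = 13; EF_F = 13+12 = 25
ES_G = 3; EF_G = 3+3 = 6
ES_H = max(EF_A=3, EF_C=14) = 14; EF_H = 14+13 = 27
ES_I = 6; EF_I = 6+11 = 17
ES_J = max(EF_B=10, EF_D=11, EF_E=13, EF_F=25, EF_H=27, EF_I=17) = 27; EF_J = 27+4 = 31
Expected project duration μ = 31 days. Critical path: C → H → J.

Variance along critical path = 2.778 + 4.000 + 5.444 = 12.222
σ = √12.222 = 3.496 days

3.50 days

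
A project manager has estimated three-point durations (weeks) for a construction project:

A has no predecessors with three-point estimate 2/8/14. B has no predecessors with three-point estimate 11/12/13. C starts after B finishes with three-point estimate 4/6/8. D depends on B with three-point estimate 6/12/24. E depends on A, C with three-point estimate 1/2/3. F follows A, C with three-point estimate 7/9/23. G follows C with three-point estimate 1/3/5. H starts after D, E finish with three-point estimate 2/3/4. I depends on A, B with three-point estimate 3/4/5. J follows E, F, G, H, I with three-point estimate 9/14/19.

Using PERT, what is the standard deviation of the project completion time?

3.23 weeks

te_A = (2 + 4·8 + 14)/6 = 48/6 = 8; σ²_A = ((14−2)/6)² = 4.000
te_B = (11 + 4·12 + 13)/6 = 72/6 = 12; σ²_B = ((13−11)/6)² = 0.111
te_C = (4 + 4·6 + 8)/6 = 36/6 = 6; σ²_C = ((8−4)/6)² = 0.444
te_D = (6 + 4·12 + 24)/6 = 78/6 = 13; σ²_D = ((24−6)/6)² = 9.000
te_E = (1 + 4·2 + 3)/6 = 12/6 = 2; σ²_E = ((3−1)/6)² = 0.111
te_F = (7 + 4·9 + 23)/6 = 66/6 = 11; σ²_F = ((23−7)/6)² = 7.111
te_G = (1 + 4·3 + 5)/6 = 18/6 = 3; σ²_G = ((5−1)/6)² = 0.444
te_H = (2 + 4·3 + 4)/6 = 18/6 = 3; σ²_H = ((4−2)/6)² = 0.111
te_I = (3 + 4·4 + 5)/6 = 24/6 = 4; σ²_I = ((5−3)/6)² = 0.111
te_J = (9 + 4·14 + 19)/6 = 84/6 = 14; σ²_J = ((19−9)/6)² = 2.778

Forward pass:
ES_A = 0; EF_A = 8
ES_B = 0; EF_B = 12
ES_C = 12; EF_C = 12+6 = 18
ES_D = 12; EF_D = 12+13 = 25
ES_E = max(EF_A=8, EF_C=18) = 18; EF_E = 18+2 = 20
ES_F = max(EF_A=8, EF_C=18) = 18; EF_F = 18+11 = 29
ES_G = 18; EF_G = 18+3 = 21
ES_H = max(EF_D=25, EF_E=20) = 25; EF_H = 25+3 = 28
ES_I = max(EF_A=8, EF_B=12) = 12; EF_I = 12+4 = 16
ES_J = max(EF_E=20, EF_F=29, EF_G=21, EF_H=28, EF_I=16) = 29; EF_J = 29+14 = 43
Expected project duration μ = 43 weeks. Critical path: B → C → F → J.

Variance along critical path = 0.111 + 0.444 + 7.111 + 2.778 = 10.444
σ = √10.444 = 3.232 weeks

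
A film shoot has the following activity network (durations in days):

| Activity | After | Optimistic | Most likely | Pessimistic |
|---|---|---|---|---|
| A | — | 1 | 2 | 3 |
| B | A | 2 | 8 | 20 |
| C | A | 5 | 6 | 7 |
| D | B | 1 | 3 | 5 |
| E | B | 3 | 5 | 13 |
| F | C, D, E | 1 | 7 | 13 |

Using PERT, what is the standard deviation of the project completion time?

3.99 days

te_A = (1 + 4·2 + 3)/6 = 12/6 = 2; σ²_A = ((3−1)/6)² = 0.111
te_B = (2 + 4·8 + 20)/6 = 54/6 = 9; σ²_B = ((20−2)/6)² = 9.000
te_C = (5 + 4·6 + 7)/6 = 36/6 = 6; σ²_C = ((7−5)/6)² = 0.111
te_D = (1 + 4·3 + 5)/6 = 18/6 = 3; σ²_D = ((5−1)/6)² = 0.444
te_E = (3 + 4·5 + 13)/6 = 36/6 = 6; σ²_E = ((13−3)/6)² = 2.778
te_F = (1 + 4·7 + 13)/6 = 42/6 = 7; σ²_F = ((13−1)/6)² = 4.000

Forward pass:
ES_A = 0; EF_A = 2
ES_B = 2; EF_B = 2+9 = 11
ES_C = 2; EF_C = 2+6 = 8
ES_D = 11; EF_D = 11+3 = 14
ES_E = 11; EF_E = 11+6 = 17
ES_F = max(EF_C=8, EF_D=14, EF_E=17) = 17; EF_F = 17+7 = 24
Expected project duration μ = 24 days. Critical path: A → B → E → F.

Variance along critical path = 0.111 + 9.000 + 2.778 + 4.000 = 15.889
σ = √15.889 = 3.986 days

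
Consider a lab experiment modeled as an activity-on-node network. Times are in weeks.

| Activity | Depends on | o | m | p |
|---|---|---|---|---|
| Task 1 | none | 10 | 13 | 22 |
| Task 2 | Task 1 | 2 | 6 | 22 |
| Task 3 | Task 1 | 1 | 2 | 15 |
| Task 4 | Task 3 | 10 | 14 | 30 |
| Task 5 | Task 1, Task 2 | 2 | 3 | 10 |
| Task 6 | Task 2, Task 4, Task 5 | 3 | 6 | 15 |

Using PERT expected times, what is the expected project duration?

41 weeks

te_Task 1 = (10 + 4·13 + 22)/6 = 84/6 = 14
te_Task 2 = (2 + 4·6 + 22)/6 = 48/6 = 8
te_Task 3 = (1 + 4·2 + 15)/6 = 24/6 = 4
te_Task 4 = (10 + 4·14 + 30)/6 = 96/6 = 16
te_Task 5 = (2 + 4·3 + 10)/6 = 24/6 = 4
te_Task 6 = (3 + 4·6 + 15)/6 = 42/6 = 7

Forward pass:
ES_Task 1 = 0; EF_Task 1 = 14
ES_Task 2 = 14; EF_Task 2 = 14+8 = 22
ES_Task 3 = 14; EF_Task 3 = 14+4 = 18
ES_Task 4 = 18; EF_Task 4 = 18+16 = 34
ES_Task 5 = max(EF_Task 1=14, EF_Task 2=22) = 22; EF_Task 5 = 22+4 = 26
ES_Task 6 = max(EF_Task 2=22, EF_Task 4=34, EF_Task 5=26) = 34; EF_Task 6 = 34+7 = 41
Expected project duration μ = 41 weeks. Critical path: Task 1 → Task 3 → Task 4 → Task 6.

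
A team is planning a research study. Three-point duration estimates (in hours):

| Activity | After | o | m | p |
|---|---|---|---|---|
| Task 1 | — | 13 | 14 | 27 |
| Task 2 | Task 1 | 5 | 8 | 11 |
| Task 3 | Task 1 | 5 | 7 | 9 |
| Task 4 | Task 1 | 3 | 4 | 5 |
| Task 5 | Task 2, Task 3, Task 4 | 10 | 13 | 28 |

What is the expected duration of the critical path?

te_Task 1 = (13 + 4·14 + 27)/6 = 96/6 = 16
te_Task 2 = (5 + 4·8 + 11)/6 = 48/6 = 8
te_Task 3 = (5 + 4·7 + 9)/6 = 42/6 = 7
te_Task 4 = (3 + 4·4 + 5)/6 = 24/6 = 4
te_Task 5 = (10 + 4·13 + 28)/6 = 90/6 = 15

Forward pass:
ES_Task 1 = 0; EF_Task 1 = 16
ES_Task 2 = 16; EF_Task 2 = 16+8 = 24
ES_Task 3 = 16; EF_Task 3 = 16+7 = 23
ES_Task 4 = 16; EF_Task 4 = 16+4 = 20
ES_Task 5 = max(EF_Task 2=24, EF_Task 3=23, EF_Task 4=20) = 24; EF_Task 5 = 24+15 = 39
Expected project duration μ = 39 hours. Critical path: Task 1 → Task 2 → Task 5.

39 hours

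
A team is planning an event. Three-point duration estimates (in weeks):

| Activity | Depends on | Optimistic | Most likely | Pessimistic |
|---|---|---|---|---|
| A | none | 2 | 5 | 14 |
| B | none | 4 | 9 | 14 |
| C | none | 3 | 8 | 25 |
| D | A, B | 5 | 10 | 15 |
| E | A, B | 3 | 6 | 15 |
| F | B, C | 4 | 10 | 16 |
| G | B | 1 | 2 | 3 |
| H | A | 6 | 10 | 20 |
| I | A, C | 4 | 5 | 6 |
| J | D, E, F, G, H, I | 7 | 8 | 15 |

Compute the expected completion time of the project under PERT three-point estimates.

te_A = (2 + 4·5 + 14)/6 = 36/6 = 6
te_B = (4 + 4·9 + 14)/6 = 54/6 = 9
te_C = (3 + 4·8 + 25)/6 = 60/6 = 10
te_D = (5 + 4·10 + 15)/6 = 60/6 = 10
te_E = (3 + 4·6 + 15)/6 = 42/6 = 7
te_F = (4 + 4·10 + 16)/6 = 60/6 = 10
te_G = (1 + 4·2 + 3)/6 = 12/6 = 2
te_H = (6 + 4·10 + 20)/6 = 66/6 = 11
te_I = (4 + 4·5 + 6)/6 = 30/6 = 5
te_J = (7 + 4·8 + 15)/6 = 54/6 = 9

Forward pass:
ES_A = 0; EF_A = 6
ES_B = 0; EF_B = 9
ES_C = 0; EF_C = 10
ES_D = max(EF_A=6, EF_B=9) = 9; EF_D = 9+10 = 19
ES_E = max(EF_A=6, EF_B=9) = 9; EF_E = 9+7 = 16
ES_F = max(EF_B=9, EF_C=10) = 10; EF_F = 10+10 = 20
ES_G = 9; EF_G = 9+2 = 11
ES_H = 6; EF_H = 6+11 = 17
ES_I = max(EF_A=6, EF_C=10) = 10; EF_I = 10+5 = 15
ES_J = max(EF_D=19, EF_E=16, EF_F=20, EF_G=11, EF_H=17, EF_I=15) = 20; EF_J = 20+9 = 29
Expected project duration μ = 29 weeks. Critical path: C → F → J.

29 weeks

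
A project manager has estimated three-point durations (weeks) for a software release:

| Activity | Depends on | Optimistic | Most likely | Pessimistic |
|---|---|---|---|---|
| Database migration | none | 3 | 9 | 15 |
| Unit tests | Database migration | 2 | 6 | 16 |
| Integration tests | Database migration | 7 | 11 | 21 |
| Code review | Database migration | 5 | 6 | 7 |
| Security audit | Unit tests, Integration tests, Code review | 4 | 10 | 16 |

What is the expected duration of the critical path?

31 weeks

te_Database migration = (3 + 4·9 + 15)/6 = 54/6 = 9
te_Unit tests = (2 + 4·6 + 16)/6 = 42/6 = 7
te_Integration tests = (7 + 4·11 + 21)/6 = 72/6 = 12
te_Code review = (5 + 4·6 + 7)/6 = 36/6 = 6
te_Security audit = (4 + 4·10 + 16)/6 = 60/6 = 10

Forward pass:
ES_Database migration = 0; EF_Database migration = 9
ES_Unit tests = 9; EF_Unit tests = 9+7 = 16
ES_Integration tests = 9; EF_Integration tests = 9+12 = 21
ES_Code review = 9; EF_Code review = 9+6 = 15
ES_Security audit = max(EF_Unit tests=16, EF_Integration tests=21, EF_Code review=15) = 21; EF_Security audit = 21+10 = 31
Expected project duration μ = 31 weeks. Critical path: Database migration → Integration tests → Security audit.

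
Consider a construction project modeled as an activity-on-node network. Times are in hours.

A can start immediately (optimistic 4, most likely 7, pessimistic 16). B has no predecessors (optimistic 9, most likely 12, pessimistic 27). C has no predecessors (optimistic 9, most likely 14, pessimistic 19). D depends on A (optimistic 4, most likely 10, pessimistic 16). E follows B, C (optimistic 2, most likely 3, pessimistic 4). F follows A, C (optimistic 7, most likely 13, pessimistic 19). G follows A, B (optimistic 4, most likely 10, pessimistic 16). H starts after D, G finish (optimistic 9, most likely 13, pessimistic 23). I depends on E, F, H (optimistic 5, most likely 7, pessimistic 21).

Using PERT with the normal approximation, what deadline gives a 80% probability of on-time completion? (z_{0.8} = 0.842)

51.3 hours

te_A = (4 + 4·7 + 16)/6 = 48/6 = 8; σ²_A = ((16−4)/6)² = 4.000
te_B = (9 + 4·12 + 27)/6 = 84/6 = 14; σ²_B = ((27−9)/6)² = 9.000
te_C = (9 + 4·14 + 19)/6 = 84/6 = 14; σ²_C = ((19−9)/6)² = 2.778
te_D = (4 + 4·10 + 16)/6 = 60/6 = 10; σ²_D = ((16−4)/6)² = 4.000
te_E = (2 + 4·3 + 4)/6 = 18/6 = 3; σ²_E = ((4−2)/6)² = 0.111
te_F = (7 + 4·13 + 19)/6 = 78/6 = 13; σ²_F = ((19−7)/6)² = 4.000
te_G = (4 + 4·10 + 16)/6 = 60/6 = 10; σ²_G = ((16−4)/6)² = 4.000
te_H = (9 + 4·13 + 23)/6 = 84/6 = 14; σ²_H = ((23−9)/6)² = 5.444
te_I = (5 + 4·7 + 21)/6 = 54/6 = 9; σ²_I = ((21−5)/6)² = 7.111

Forward pass:
ES_A = 0; EF_A = 8
ES_B = 0; EF_B = 14
ES_C = 0; EF_C = 14
ES_D = 8; EF_D = 8+10 = 18
ES_E = max(EF_B=14, EF_C=14) = 14; EF_E = 14+3 = 17
ES_F = max(EF_A=8, EF_C=14) = 14; EF_F = 14+13 = 27
ES_G = max(EF_A=8, EF_B=14) = 14; EF_G = 14+10 = 24
ES_H = max(EF_D=18, EF_G=24) = 24; EF_H = 24+14 = 38
ES_I = max(EF_E=17, EF_F=27, EF_H=38) = 38; EF_I = 38+9 = 47
Expected project duration μ = 47 hours. Critical path: B → G → H → I.

Variance along critical path = 9.000 + 4.000 + 5.444 + 7.111 = 25.556; σ = 5.055 hours.
D = μ + z·σ = 47 + 0.842·5.055 = 51.3 hours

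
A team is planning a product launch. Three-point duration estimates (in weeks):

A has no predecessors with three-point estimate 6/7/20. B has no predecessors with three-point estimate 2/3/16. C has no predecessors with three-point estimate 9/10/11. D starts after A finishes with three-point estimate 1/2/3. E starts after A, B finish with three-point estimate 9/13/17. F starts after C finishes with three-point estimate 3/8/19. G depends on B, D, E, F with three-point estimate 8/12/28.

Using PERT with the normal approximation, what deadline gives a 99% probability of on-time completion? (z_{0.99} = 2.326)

te_A = (6 + 4·7 + 20)/6 = 54/6 = 9; σ²_A = ((20−6)/6)² = 5.444
te_B = (2 + 4·3 + 16)/6 = 30/6 = 5; σ²_B = ((16−2)/6)² = 5.444
te_C = (9 + 4·10 + 11)/6 = 60/6 = 10; σ²_C = ((11−9)/6)² = 0.111
te_D = (1 + 4·2 + 3)/6 = 12/6 = 2; σ²_D = ((3−1)/6)² = 0.111
te_E = (9 + 4·13 + 17)/6 = 78/6 = 13; σ²_E = ((17−9)/6)² = 1.778
te_F = (3 + 4·8 + 19)/6 = 54/6 = 9; σ²_F = ((19−3)/6)² = 7.111
te_G = (8 + 4·12 + 28)/6 = 84/6 = 14; σ²_G = ((28−8)/6)² = 11.111

Forward pass:
ES_A = 0; EF_A = 9
ES_B = 0; EF_B = 5
ES_C = 0; EF_C = 10
ES_D = 9; EF_D = 9+2 = 11
ES_E = max(EF_A=9, EF_B=5) = 9; EF_E = 9+13 = 22
ES_F = 10; EF_F = 10+9 = 19
ES_G = max(EF_B=5, EF_D=11, EF_E=22, EF_F=19) = 22; EF_G = 22+14 = 36
Expected project duration μ = 36 weeks. Critical path: A → E → G.

Variance along critical path = 5.444 + 1.778 + 11.111 = 18.333; σ = 4.282 weeks.
D = μ + z·σ = 36 + 2.326·4.282 = 46.0 weeks

46.0 weeks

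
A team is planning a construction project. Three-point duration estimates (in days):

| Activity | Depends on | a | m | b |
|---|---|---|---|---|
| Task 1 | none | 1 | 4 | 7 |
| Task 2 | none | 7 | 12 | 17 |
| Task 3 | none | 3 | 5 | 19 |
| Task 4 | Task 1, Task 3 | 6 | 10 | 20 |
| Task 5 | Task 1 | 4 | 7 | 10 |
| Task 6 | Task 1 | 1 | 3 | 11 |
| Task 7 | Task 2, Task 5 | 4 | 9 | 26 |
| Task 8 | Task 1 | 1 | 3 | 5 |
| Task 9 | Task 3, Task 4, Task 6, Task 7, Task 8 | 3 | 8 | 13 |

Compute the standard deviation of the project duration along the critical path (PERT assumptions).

te_Task 1 = (1 + 4·4 + 7)/6 = 24/6 = 4; σ²_Task 1 = ((7−1)/6)² = 1.000
te_Task 2 = (7 + 4·12 + 17)/6 = 72/6 = 12; σ²_Task 2 = ((17−7)/6)² = 2.778
te_Task 3 = (3 + 4·5 + 19)/6 = 42/6 = 7; σ²_Task 3 = ((19−3)/6)² = 7.111
te_Task 4 = (6 + 4·10 + 20)/6 = 66/6 = 11; σ²_Task 4 = ((20−6)/6)² = 5.444
te_Task 5 = (4 + 4·7 + 10)/6 = 42/6 = 7; σ²_Task 5 = ((10−4)/6)² = 1.000
te_Task 6 = (1 + 4·3 + 11)/6 = 24/6 = 4; σ²_Task 6 = ((11−1)/6)² = 2.778
te_Task 7 = (4 + 4·9 + 26)/6 = 66/6 = 11; σ²_Task 7 = ((26−4)/6)² = 13.444
te_Task 8 = (1 + 4·3 + 5)/6 = 18/6 = 3; σ²_Task 8 = ((5−1)/6)² = 0.444
te_Task 9 = (3 + 4·8 + 13)/6 = 48/6 = 8; σ²_Task 9 = ((13−3)/6)² = 2.778

Forward pass:
ES_Task 1 = 0; EF_Task 1 = 4
ES_Task 2 = 0; EF_Task 2 = 12
ES_Task 3 = 0; EF_Task 3 = 7
ES_Task 4 = max(EF_Task 1=4, EF_Task 3=7) = 7; EF_Task 4 = 7+11 = 18
ES_Task 5 = 4; EF_Task 5 = 4+7 = 11
ES_Task 6 = 4; EF_Task 6 = 4+4 = 8
ES_Task 7 = max(EF_Task 2=12, EF_Task 5=11) = 12; EF_Task 7 = 12+11 = 23
ES_Task 8 = 4; EF_Task 8 = 4+3 = 7
ES_Task 9 = max(EF_Task 3=7, EF_Task 4=18, EF_Task 6=8, EF_Task 7=23, EF_Task 8=7) = 23; EF_Task 9 = 23+8 = 31
Expected project duration μ = 31 days. Critical path: Task 2 → Task 7 → Task 9.

Variance along critical path = 2.778 + 13.444 + 2.778 = 19.000
σ = √19.000 = 4.359 days

4.36 days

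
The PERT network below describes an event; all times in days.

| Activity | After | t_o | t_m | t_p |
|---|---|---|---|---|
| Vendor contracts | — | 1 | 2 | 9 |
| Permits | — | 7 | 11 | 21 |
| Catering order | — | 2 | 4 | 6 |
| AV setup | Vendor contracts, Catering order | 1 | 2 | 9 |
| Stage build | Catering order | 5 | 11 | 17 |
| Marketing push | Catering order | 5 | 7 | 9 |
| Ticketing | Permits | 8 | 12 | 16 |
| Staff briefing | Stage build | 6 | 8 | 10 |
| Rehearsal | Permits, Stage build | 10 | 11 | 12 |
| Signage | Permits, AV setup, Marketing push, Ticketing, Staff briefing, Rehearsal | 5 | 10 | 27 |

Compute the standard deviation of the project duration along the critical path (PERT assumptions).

4.24 days

te_Vendor contracts = (1 + 4·2 + 9)/6 = 18/6 = 3; σ²_Vendor contracts = ((9−1)/6)² = 1.778
te_Permits = (7 + 4·11 + 21)/6 = 72/6 = 12; σ²_Permits = ((21−7)/6)² = 5.444
te_Catering order = (2 + 4·4 + 6)/6 = 24/6 = 4; σ²_Catering order = ((6−2)/6)² = 0.444
te_AV setup = (1 + 4·2 + 9)/6 = 18/6 = 3; σ²_AV setup = ((9−1)/6)² = 1.778
te_Stage build = (5 + 4·11 + 17)/6 = 66/6 = 11; σ²_Stage build = ((17−5)/6)² = 4.000
te_Marketing push = (5 + 4·7 + 9)/6 = 42/6 = 7; σ²_Marketing push = ((9−5)/6)² = 0.444
te_Ticketing = (8 + 4·12 + 16)/6 = 72/6 = 12; σ²_Ticketing = ((16−8)/6)² = 1.778
te_Staff briefing = (6 + 4·8 + 10)/6 = 48/6 = 8; σ²_Staff briefing = ((10−6)/6)² = 0.444
te_Rehearsal = (10 + 4·11 + 12)/6 = 66/6 = 11; σ²_Rehearsal = ((12−10)/6)² = 0.111
te_Signage = (5 + 4·10 + 27)/6 = 72/6 = 12; σ²_Signage = ((27−5)/6)² = 13.444

Forward pass:
ES_Vendor contracts = 0; EF_Vendor contracts = 3
ES_Permits = 0; EF_Permits = 12
ES_Catering order = 0; EF_Catering order = 4
ES_AV setup = max(EF_Vendor contracts=3, EF_Catering order=4) = 4; EF_AV setup = 4+3 = 7
ES_Stage build = 4; EF_Stage build = 4+11 = 15
ES_Marketing push = 4; EF_Marketing push = 4+7 = 11
ES_Ticketing = 12; EF_Ticketing = 12+12 = 24
ES_Staff briefing = 15; EF_Staff briefing = 15+8 = 23
ES_Rehearsal = max(EF_Permits=12, EF_Stage build=15) = 15; EF_Rehearsal = 15+11 = 26
ES_Signage = max(EF_Permits=12, EF_AV setup=7, EF_Marketing push=11, EF_Ticketing=24, EF_Staff briefing=23, EF_Rehearsal=26) = 26; EF_Signage = 26+12 = 38
Expected project duration μ = 38 days. Critical path: Catering order → Stage build → Rehearsal → Signage.

Variance along critical path = 0.444 + 4.000 + 0.111 + 13.444 = 18.000
σ = √18.000 = 4.243 days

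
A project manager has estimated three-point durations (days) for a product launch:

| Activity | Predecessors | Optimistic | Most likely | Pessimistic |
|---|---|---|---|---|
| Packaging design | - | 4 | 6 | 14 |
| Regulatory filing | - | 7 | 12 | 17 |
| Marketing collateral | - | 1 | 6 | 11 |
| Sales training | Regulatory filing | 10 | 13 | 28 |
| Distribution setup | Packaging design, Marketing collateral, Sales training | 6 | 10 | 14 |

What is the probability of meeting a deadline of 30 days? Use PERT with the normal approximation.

0.029

te_Packaging design = (4 + 4·6 + 14)/6 = 42/6 = 7; σ²_Packaging design = ((14−4)/6)² = 2.778
te_Regulatory filing = (7 + 4·12 + 17)/6 = 72/6 = 12; σ²_Regulatory filing = ((17−7)/6)² = 2.778
te_Marketing collateral = (1 + 4·6 + 11)/6 = 36/6 = 6; σ²_Marketing collateral = ((11−1)/6)² = 2.778
te_Sales training = (10 + 4·13 + 28)/6 = 90/6 = 15; σ²_Sales training = ((28−10)/6)² = 9.000
te_Distribution setup = (6 + 4·10 + 14)/6 = 60/6 = 10; σ²_Distribution setup = ((14−6)/6)² = 1.778

Forward pass:
ES_Packaging design = 0; EF_Packaging design = 7
ES_Regulatory filing = 0; EF_Regulatory filing = 12
ES_Marketing collateral = 0; EF_Marketing collateral = 6
ES_Sales training = 12; EF_Sales training = 12+15 = 27
ES_Distribution setup = max(EF_Packaging design=7, EF_Marketing collateral=6, EF_Sales training=27) = 27; EF_Distribution setup = 27+10 = 37
Expected project duration μ = 37 days. Critical path: Regulatory filing → Sales training → Distribution setup.

Variance along critical path = 2.778 + 9.000 + 1.778 = 13.556; σ = √13.556 = 3.682 days.
Z = (30 − 37) / 3.682 = -1.901
P(T ≤ 30) = Φ(-1.901) ≈ 0.029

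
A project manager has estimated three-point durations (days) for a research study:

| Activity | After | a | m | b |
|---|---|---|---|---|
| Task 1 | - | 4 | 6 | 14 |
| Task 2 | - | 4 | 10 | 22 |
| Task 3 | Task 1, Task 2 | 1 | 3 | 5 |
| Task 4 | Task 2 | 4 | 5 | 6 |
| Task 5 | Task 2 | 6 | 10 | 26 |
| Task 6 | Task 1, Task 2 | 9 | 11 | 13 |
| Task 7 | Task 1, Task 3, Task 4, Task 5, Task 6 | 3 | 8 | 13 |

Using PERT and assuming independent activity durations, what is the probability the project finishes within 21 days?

0.018

te_Task 1 = (4 + 4·6 + 14)/6 = 42/6 = 7; σ²_Task 1 = ((14−4)/6)² = 2.778
te_Task 2 = (4 + 4·10 + 22)/6 = 66/6 = 11; σ²_Task 2 = ((22−4)/6)² = 9.000
te_Task 3 = (1 + 4·3 + 5)/6 = 18/6 = 3; σ²_Task 3 = ((5−1)/6)² = 0.444
te_Task 4 = (4 + 4·5 + 6)/6 = 30/6 = 5; σ²_Task 4 = ((6−4)/6)² = 0.111
te_Task 5 = (6 + 4·10 + 26)/6 = 72/6 = 12; σ²_Task 5 = ((26−6)/6)² = 11.111
te_Task 6 = (9 + 4·11 + 13)/6 = 66/6 = 11; σ²_Task 6 = ((13−9)/6)² = 0.444
te_Task 7 = (3 + 4·8 + 13)/6 = 48/6 = 8; σ²_Task 7 = ((13−3)/6)² = 2.778

Forward pass:
ES_Task 1 = 0; EF_Task 1 = 7
ES_Task 2 = 0; EF_Task 2 = 11
ES_Task 3 = max(EF_Task 1=7, EF_Task 2=11) = 11; EF_Task 3 = 11+3 = 14
ES_Task 4 = 11; EF_Task 4 = 11+5 = 16
ES_Task 5 = 11; EF_Task 5 = 11+12 = 23
ES_Task 6 = max(EF_Task 1=7, EF_Task 2=11) = 11; EF_Task 6 = 11+11 = 22
ES_Task 7 = max(EF_Task 1=7, EF_Task 3=14, EF_Task 4=16, EF_Task 5=23, EF_Task 6=22) = 23; EF_Task 7 = 23+8 = 31
Expected project duration μ = 31 days. Critical path: Task 2 → Task 5 → Task 7.

Variance along critical path = 9.000 + 11.111 + 2.778 = 22.889; σ = √22.889 = 4.784 days.
Z = (21 − 31) / 4.784 = -2.090
P(T ≤ 21) = Φ(-2.090) ≈ 0.018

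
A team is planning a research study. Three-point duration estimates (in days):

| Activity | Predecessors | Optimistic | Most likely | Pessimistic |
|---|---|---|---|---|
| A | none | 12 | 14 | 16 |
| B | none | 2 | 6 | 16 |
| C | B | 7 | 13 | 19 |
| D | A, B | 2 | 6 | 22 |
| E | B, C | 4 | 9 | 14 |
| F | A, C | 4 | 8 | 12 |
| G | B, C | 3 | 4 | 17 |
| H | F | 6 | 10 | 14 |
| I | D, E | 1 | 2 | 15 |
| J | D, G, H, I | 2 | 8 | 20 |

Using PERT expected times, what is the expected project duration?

te_A = (12 + 4·14 + 16)/6 = 84/6 = 14
te_B = (2 + 4·6 + 16)/6 = 42/6 = 7
te_C = (7 + 4·13 + 19)/6 = 78/6 = 13
te_D = (2 + 4·6 + 22)/6 = 48/6 = 8
te_E = (4 + 4·9 + 14)/6 = 54/6 = 9
te_F = (4 + 4·8 + 12)/6 = 48/6 = 8
te_G = (3 + 4·4 + 17)/6 = 36/6 = 6
te_H = (6 + 4·10 + 14)/6 = 60/6 = 10
te_I = (1 + 4·2 + 15)/6 = 24/6 = 4
te_J = (2 + 4·8 + 20)/6 = 54/6 = 9

Forward pass:
ES_A = 0; EF_A = 14
ES_B = 0; EF_B = 7
ES_C = 7; EF_C = 7+13 = 20
ES_D = max(EF_A=14, EF_B=7) = 14; EF_D = 14+8 = 22
ES_E = max(EF_B=7, EF_C=20) = 20; EF_E = 20+9 = 29
ES_F = max(EF_A=14, EF_C=20) = 20; EF_F = 20+8 = 28
ES_G = max(EF_B=7, EF_C=20) = 20; EF_G = 20+6 = 26
ES_H = 28; EF_H = 28+10 = 38
ES_I = max(EF_D=22, EF_E=29) = 29; EF_I = 29+4 = 33
ES_J = max(EF_D=22, EF_G=26, EF_H=38, EF_I=33) = 38; EF_J = 38+9 = 47
Expected project duration μ = 47 days. Critical path: B → C → F → H → J.

47 days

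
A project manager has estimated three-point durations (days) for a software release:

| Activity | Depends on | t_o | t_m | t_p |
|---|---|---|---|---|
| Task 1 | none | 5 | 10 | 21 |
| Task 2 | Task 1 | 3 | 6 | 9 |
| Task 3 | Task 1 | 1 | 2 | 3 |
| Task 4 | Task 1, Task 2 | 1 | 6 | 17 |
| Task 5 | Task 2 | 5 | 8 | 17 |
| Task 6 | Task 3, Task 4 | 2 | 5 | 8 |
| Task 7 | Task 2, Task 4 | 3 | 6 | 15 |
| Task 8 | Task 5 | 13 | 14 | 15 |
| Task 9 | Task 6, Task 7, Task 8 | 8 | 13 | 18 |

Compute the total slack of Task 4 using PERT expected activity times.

te_Task 1 = (5 + 4·10 + 21)/6 = 66/6 = 11
te_Task 2 = (3 + 4·6 + 9)/6 = 36/6 = 6
te_Task 3 = (1 + 4·2 + 3)/6 = 12/6 = 2
te_Task 4 = (1 + 4·6 + 17)/6 = 42/6 = 7
te_Task 5 = (5 + 4·8 + 17)/6 = 54/6 = 9
te_Task 6 = (2 + 4·5 + 8)/6 = 30/6 = 5
te_Task 7 = (3 + 4·6 + 15)/6 = 42/6 = 7
te_Task 8 = (13 + 4·14 + 15)/6 = 84/6 = 14
te_Task 9 = (8 + 4·13 + 18)/6 = 78/6 = 13

Forward pass:
ES_Task 1 = 0; EF_Task 1 = 11
ES_Task 2 = 11; EF_Task 2 = 11+6 = 17
ES_Task 3 = 11; EF_Task 3 = 11+2 = 13
ES_Task 4 = max(EF_Task 1=11, EF_Task 2=17) = 17; EF_Task 4 = 17+7 = 24
ES_Task 5 = 17; EF_Task 5 = 17+9 = 26
ES_Task 6 = max(EF_Task 3=13, EF_Task 4=24) = 24; EF_Task 6 = 24+5 = 29
ES_Task 7 = max(EF_Task 2=17, EF_Task 4=24) = 24; EF_Task 7 = 24+7 = 31
ES_Task 8 = 26; EF_Task 8 = 26+14 = 40
ES_Task 9 = max(EF_Task 6=29, EF_Task 7=31, EF_Task 8=40) = 40; EF_Task 9 = 40+13 = 53
Expected project duration μ = 53 days. Critical path: Task 1 → Task 2 → Task 5 → Task 8 → Task 9.

Backward pass:
LF_Task 9 = 53; LS_Task 9 = 53−13 = 40
LF_Task 8 = LS_Task 9 = 40; LS_Task 8 = 40−14 = 26
LF_Task 7 = LS_Task 9 = 40; LS_Task 7 = 40−7 = 33
LF_Task 6 = LS_Task 9 = 40; LS_Task 6 = 40−5 = 35
LF_Task 5 = LS_Task 8 = 26; LS_Task 5 = 26−9 = 17
LF_Task 4 = min(LS_Task 6=35, LS_Task 7=33) = 33; LS_Task 4 = 33−7 = 26
LF_Task 3 = LS_Task 6 = 35; LS_Task 3 = 35−2 = 33
LF_Task 2 = min(LS_Task 4=26, LS_Task 5=17, LS_Task 7=33) = 17; LS_Task 2 = 17−6 = 11
LF_Task 1 = min(LS_Task 2=11, LS_Task 3=33, LS_Task 4=26) = 11; LS_Task 1 = 11−11 = 0
Slack_Task 4 = LS_Task 4 − ES_Task 4 = 26 − 17 = 9

9 days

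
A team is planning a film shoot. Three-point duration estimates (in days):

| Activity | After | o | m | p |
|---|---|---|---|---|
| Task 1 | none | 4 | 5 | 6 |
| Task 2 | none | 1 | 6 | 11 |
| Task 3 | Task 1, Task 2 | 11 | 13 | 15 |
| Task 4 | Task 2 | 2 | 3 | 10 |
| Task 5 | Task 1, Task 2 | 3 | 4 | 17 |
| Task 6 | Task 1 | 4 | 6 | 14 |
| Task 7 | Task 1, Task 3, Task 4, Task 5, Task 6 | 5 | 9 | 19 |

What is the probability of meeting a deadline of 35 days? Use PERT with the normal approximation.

te_Task 1 = (4 + 4·5 + 6)/6 = 30/6 = 5; σ²_Task 1 = ((6−4)/6)² = 0.111
te_Task 2 = (1 + 4·6 + 11)/6 = 36/6 = 6; σ²_Task 2 = ((11−1)/6)² = 2.778
te_Task 3 = (11 + 4·13 + 15)/6 = 78/6 = 13; σ²_Task 3 = ((15−11)/6)² = 0.444
te_Task 4 = (2 + 4·3 + 10)/6 = 24/6 = 4; σ²_Task 4 = ((10−2)/6)² = 1.778
te_Task 5 = (3 + 4·4 + 17)/6 = 36/6 = 6; σ²_Task 5 = ((17−3)/6)² = 5.444
te_Task 6 = (4 + 4·6 + 14)/6 = 42/6 = 7; σ²_Task 6 = ((14−4)/6)² = 2.778
te_Task 7 = (5 + 4·9 + 19)/6 = 60/6 = 10; σ²_Task 7 = ((19−5)/6)² = 5.444

Forward pass:
ES_Task 1 = 0; EF_Task 1 = 5
ES_Task 2 = 0; EF_Task 2 = 6
ES_Task 3 = max(EF_Task 1=5, EF_Task 2=6) = 6; EF_Task 3 = 6+13 = 19
ES_Task 4 = 6; EF_Task 4 = 6+4 = 10
ES_Task 5 = max(EF_Task 1=5, EF_Task 2=6) = 6; EF_Task 5 = 6+6 = 12
ES_Task 6 = 5; EF_Task 6 = 5+7 = 12
ES_Task 7 = max(EF_Task 1=5, EF_Task 3=19, EF_Task 4=10, EF_Task 5=12, EF_Task 6=12) = 19; EF_Task 7 = 19+10 = 29
Expected project duration μ = 29 days. Critical path: Task 2 → Task 3 → Task 7.

Variance along critical path = 2.778 + 0.444 + 5.444 = 8.667; σ = √8.667 = 2.944 days.
Z = (35 − 29) / 2.944 = 2.038
P(T ≤ 35) = Φ(2.038) ≈ 0.979

0.979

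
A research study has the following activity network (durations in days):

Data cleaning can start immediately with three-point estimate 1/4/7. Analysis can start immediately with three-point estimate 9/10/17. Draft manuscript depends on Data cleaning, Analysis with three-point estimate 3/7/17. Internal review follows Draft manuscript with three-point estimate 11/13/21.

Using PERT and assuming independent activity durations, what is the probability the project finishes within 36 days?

te_Data cleaning = (1 + 4·4 + 7)/6 = 24/6 = 4; σ²_Data cleaning = ((7−1)/6)² = 1.000
te_Analysis = (9 + 4·10 + 17)/6 = 66/6 = 11; σ²_Analysis = ((17−9)/6)² = 1.778
te_Draft manuscript = (3 + 4·7 + 17)/6 = 48/6 = 8; σ²_Draft manuscript = ((17−3)/6)² = 5.444
te_Internal review = (11 + 4·13 + 21)/6 = 84/6 = 14; σ²_Internal review = ((21−11)/6)² = 2.778

Forward pass:
ES_Data cleaning = 0; EF_Data cleaning = 4
ES_Analysis = 0; EF_Analysis = 11
ES_Draft manuscript = max(EF_Data cleaning=4, EF_Analysis=11) = 11; EF_Draft manuscript = 11+8 = 19
ES_Internal review = 19; EF_Internal review = 19+14 = 33
Expected project duration μ = 33 days. Critical path: Analysis → Draft manuscript → Internal review.

Variance along critical path = 1.778 + 5.444 + 2.778 = 10.000; σ = √10.000 = 3.162 days.
Z = (36 − 33) / 3.162 = 0.949
P(T ≤ 36) = Φ(0.949) ≈ 0.829

0.829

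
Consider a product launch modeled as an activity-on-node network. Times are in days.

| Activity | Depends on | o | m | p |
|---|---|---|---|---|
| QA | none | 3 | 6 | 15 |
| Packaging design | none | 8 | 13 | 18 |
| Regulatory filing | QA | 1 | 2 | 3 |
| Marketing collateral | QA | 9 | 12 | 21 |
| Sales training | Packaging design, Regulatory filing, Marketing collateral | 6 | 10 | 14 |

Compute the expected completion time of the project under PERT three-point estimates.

30 days

te_QA = (3 + 4·6 + 15)/6 = 42/6 = 7
te_Packaging design = (8 + 4·13 + 18)/6 = 78/6 = 13
te_Regulatory filing = (1 + 4·2 + 3)/6 = 12/6 = 2
te_Marketing collateral = (9 + 4·12 + 21)/6 = 78/6 = 13
te_Sales training = (6 + 4·10 + 14)/6 = 60/6 = 10

Forward pass:
ES_QA = 0; EF_QA = 7
ES_Packaging design = 0; EF_Packaging design = 13
ES_Regulatory filing = 7; EF_Regulatory filing = 7+2 = 9
ES_Marketing collateral = 7; EF_Marketing collateral = 7+13 = 20
ES_Sales training = max(EF_Packaging design=13, EF_Regulatory filing=9, EF_Marketing collateral=20) = 20; EF_Sales training = 20+10 = 30
Expected project duration μ = 30 days. Critical path: QA → Marketing collateral → Sales training.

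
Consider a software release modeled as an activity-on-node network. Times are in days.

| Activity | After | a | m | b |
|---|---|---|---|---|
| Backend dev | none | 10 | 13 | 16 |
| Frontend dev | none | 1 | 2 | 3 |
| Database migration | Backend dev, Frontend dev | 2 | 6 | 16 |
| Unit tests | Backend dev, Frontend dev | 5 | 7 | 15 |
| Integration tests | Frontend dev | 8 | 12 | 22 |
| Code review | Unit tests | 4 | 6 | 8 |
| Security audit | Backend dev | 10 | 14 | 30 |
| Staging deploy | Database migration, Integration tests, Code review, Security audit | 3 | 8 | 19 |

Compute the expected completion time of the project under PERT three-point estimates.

te_Backend dev = (10 + 4·13 + 16)/6 = 78/6 = 13
te_Frontend dev = (1 + 4·2 + 3)/6 = 12/6 = 2
te_Database migration = (2 + 4·6 + 16)/6 = 42/6 = 7
te_Unit tests = (5 + 4·7 + 15)/6 = 48/6 = 8
te_Integration tests = (8 + 4·12 + 22)/6 = 78/6 = 13
te_Code review = (4 + 4·6 + 8)/6 = 36/6 = 6
te_Security audit = (10 + 4·14 + 30)/6 = 96/6 = 16
te_Staging deploy = (3 + 4·8 + 19)/6 = 54/6 = 9

Forward pass:
ES_Backend dev = 0; EF_Backend dev = 13
ES_Frontend dev = 0; EF_Frontend dev = 2
ES_Database migration = max(EF_Backend dev=13, EF_Frontend dev=2) = 13; EF_Database migration = 13+7 = 20
ES_Unit tests = max(EF_Backend dev=13, EF_Frontend dev=2) = 13; EF_Unit tests = 13+8 = 21
ES_Integration tests = 2; EF_Integration tests = 2+13 = 15
ES_Code review = 21; EF_Code review = 21+6 = 27
ES_Security audit = 13; EF_Security audit = 13+16 = 29
ES_Staging deploy = max(EF_Database migration=20, EF_Integration tests=15, EF_Code review=27, EF_Security audit=29) = 29; EF_Staging deploy = 29+9 = 38
Expected project duration μ = 38 days. Critical path: Backend dev → Security audit → Staging deploy.

38 days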